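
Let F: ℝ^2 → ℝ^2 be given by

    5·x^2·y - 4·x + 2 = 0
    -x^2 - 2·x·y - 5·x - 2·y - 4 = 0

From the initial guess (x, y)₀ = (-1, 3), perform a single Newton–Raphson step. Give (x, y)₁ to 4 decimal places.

(-1.0000, -1.2000)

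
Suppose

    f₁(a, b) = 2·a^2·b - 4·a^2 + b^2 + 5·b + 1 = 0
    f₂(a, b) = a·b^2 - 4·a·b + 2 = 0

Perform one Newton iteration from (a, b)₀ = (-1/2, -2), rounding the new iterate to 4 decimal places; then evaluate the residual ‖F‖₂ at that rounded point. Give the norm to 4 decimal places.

62.7576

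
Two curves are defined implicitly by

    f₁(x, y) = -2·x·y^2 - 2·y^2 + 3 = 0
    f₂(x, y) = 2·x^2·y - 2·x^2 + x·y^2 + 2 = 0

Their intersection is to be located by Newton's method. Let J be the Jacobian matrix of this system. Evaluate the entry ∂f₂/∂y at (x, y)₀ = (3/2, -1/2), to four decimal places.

3.0000

∂f₂/∂y = 2·x^2 + 2·x·y.
At (3/2, -1/2) this is 3.0000.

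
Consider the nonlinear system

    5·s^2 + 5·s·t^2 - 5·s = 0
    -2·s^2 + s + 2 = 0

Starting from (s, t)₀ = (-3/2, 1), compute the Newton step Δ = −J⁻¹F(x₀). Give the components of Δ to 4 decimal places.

At (-3/2, 1): F = (11.2500, -4.0000).
Jacobian J = [[10·s + 5·t^2 - 5, 10·s·t], [-4·s + 1, 0]].
At the point, J = [[-15.0000, -15.0000], [7.0000, 0.0000]] (det J = 105.0000).
Solving J·Δ = −F gives Δ = (0.5714, 0.1786).

(0.5714, 0.1786)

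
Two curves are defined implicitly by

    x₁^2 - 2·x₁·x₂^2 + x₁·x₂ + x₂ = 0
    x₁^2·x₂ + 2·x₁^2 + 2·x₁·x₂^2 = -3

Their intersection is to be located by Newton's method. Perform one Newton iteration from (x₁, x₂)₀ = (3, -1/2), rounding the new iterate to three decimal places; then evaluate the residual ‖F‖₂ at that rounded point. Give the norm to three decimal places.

At (3, -1/2): F = (5.500, 18.000).
Jacobian J = [[2·x₁ - 2·x₂^2 + x₂, -4·x₁·x₂ + x₁ + 1], [2·x₁·x₂ + 4·x₁ + 2·x₂^2, x₁^2 + 4·x₁·x₂]].
At the point, J = [[5.000, 10.000], [9.500, 3.000]] (det J = -80.000).
Solving J·Δ = −F gives Δ = (-2.044, 0.472).
Then the next iterate is (x₁, x₂)₁ = (0.956, -0.028).
Re-evaluating at (0.956, -0.028): F = (0.85767, 4.80378), so ‖F‖₂ = 4.880.

4.880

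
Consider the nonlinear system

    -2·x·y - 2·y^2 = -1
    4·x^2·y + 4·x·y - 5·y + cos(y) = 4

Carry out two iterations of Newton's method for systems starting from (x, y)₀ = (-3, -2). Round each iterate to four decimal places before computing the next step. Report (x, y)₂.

At (-3, -2): F = (-19.0000, -42.416147).
Jacobian J = [[-2·y, -2·x - 4·y], [8·x·y + 4·y, 4·x^2 + 4·x - sin(y) - 5]].
At the point, J = [[4.0000, 14.0000], [40.0000, 19.909297]] (det J = -480.362810).
Solving J·Δ = −F gives Δ = (0.4487, 1.2289).
Then the next iterate is (x, y)₁ = (-2.5513, -0.7711).
Round to (-2.5513, -0.7711) and repeat: F = (-4.123805, -11.634892), J = [[1.5422, 8.1870], [12.654059, 11.528251]].
Δ = (0.5560, 0.3990), so (x, y)₂ = (-1.9953, -0.3721).

(-1.9953, -0.3721)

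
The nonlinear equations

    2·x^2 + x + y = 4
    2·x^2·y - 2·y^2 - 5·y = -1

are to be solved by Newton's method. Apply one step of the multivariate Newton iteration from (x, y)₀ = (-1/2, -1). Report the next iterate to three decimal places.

(-1.167, 3.333)

At (-1/2, -1): F = (-5.000, 3.500).
Jacobian J = [[4·x + 1, 1], [4·x·y, 2·x^2 - 4·y - 5]].
At the point, J = [[-1.000, 1.000], [2.000, -0.500]] (det J = -1.500).
Solving J·Δ = −F gives Δ = (-0.667, 4.333).
Then the next iterate is (x, y)₁ = (-1.167, 3.333).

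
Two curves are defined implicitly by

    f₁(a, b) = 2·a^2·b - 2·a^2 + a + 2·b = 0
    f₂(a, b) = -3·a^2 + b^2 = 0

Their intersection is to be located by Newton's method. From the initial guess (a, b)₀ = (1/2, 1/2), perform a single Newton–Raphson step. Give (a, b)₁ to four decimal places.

At (1/2, 1/2): F = (1.2500, -0.5000).
Jacobian J = [[4·a·b - 4·a + 1, 2·a^2 + 2], [-6·a, 2·b]].
At the point, J = [[0.0000, 2.5000], [-3.0000, 1.0000]] (det J = 7.5000).
Solving J·Δ = −F gives Δ = (-0.3333, -0.5000).
Then the next iterate is (a, b)₁ = (0.1667, 0.0000).

(0.1667, 0.0000)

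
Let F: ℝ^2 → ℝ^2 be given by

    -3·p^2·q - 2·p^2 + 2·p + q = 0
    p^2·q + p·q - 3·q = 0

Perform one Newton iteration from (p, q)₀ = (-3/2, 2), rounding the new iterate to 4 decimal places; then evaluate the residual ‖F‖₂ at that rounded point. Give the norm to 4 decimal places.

At (-3/2, 2): F = (-19.0000, -4.5000).
Jacobian J = [[-6·p·q - 4·p + 2, -3·p^2 + 1], [2·p·q + q, p^2 + p - 3]].
At the point, J = [[26.0000, -5.7500], [-4.0000, -2.2500]] (det J = -81.5000).
Solving J·Δ = −F gives Δ = (0.2071, -2.3681).
Then the next iterate is (p, q)₁ = (-1.2929, -0.3681).
Re-evaluating at (-1.2929, -0.3681): F = (-4.451144, 0.964904), so ‖F‖₂ = 4.5545.

4.5545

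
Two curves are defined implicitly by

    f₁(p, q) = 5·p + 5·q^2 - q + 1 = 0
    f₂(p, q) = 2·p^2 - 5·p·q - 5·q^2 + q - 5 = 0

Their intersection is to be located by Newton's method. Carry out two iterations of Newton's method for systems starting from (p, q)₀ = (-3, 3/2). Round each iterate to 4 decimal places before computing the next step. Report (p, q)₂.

At (-3, 3/2): F = (-4.2500, 25.7500).
Jacobian J = [[5, 10·q - 1], [4·p - 5·q, -5·p - 10·q + 1]].
At the point, J = [[5.0000, 14.0000], [-19.5000, 1.0000]] (det J = 278.0000).
Solving J·Δ = −F gives Δ = (1.3121, -0.1650).
Then the next iterate is (p, q)₁ = (-1.6879, 1.3350).
Round to (-1.6879, 1.3350) and repeat: F = (0.136625, 4.388620), J = [[5.0000, 12.3500], [-13.4266, -3.9105]].
Δ = (0.3742, -0.1626), so (p, q)₂ = (-1.3137, 1.1724).

(-1.3137, 1.1724)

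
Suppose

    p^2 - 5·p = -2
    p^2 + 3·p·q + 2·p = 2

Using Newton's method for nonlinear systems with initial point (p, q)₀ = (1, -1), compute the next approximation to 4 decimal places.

(0.3333, -0.1111)

At (1, -1): F = (-2.0000, -2.0000).
Jacobian J = [[2·p - 5, 0], [2·p + 3·q + 2, 3·p]].
At the point, J = [[-3.0000, 0.0000], [1.0000, 3.0000]] (det J = -9.0000).
Solving J·Δ = −F gives Δ = (-0.6667, 0.8889).
Then the next iterate is (p, q)₁ = (0.3333, -0.1111).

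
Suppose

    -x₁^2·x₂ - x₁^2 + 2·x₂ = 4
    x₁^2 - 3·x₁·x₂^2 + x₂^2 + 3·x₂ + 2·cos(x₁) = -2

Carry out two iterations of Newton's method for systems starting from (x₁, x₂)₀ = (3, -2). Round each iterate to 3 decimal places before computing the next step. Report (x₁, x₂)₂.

(5.219, -1.432)

At (3, -2): F = (1.000, -28.97998).
Jacobian J = [[-2·x₁·x₂ - 2·x₁, -x₁^2 + 2], [2·x₁ - 3·x₂^2 - 2·sin(x₁), -6·x₁·x₂ + 2·x₂ + 3]].
At the point, J = [[6.000, -7.000], [-6.28224, 35.000]] (det J = 166.02432).
Solving J·Δ = −F gives Δ = (1.011, 1.009).
Then the next iterate is (x₁, x₂)₁ = (4.011, -0.991).
Round to (4.011, -0.991) and repeat: F = (-6.12679, 2.98926), J = [[-0.07220, -14.08812], [6.60365, 24.86741]].
Δ = (1.208, -0.441), so (x₁, x₂)₂ = (5.219, -1.432).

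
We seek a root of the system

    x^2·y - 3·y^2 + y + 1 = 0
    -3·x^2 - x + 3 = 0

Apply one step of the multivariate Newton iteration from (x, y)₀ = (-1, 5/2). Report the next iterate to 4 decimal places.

(-1.2000, 1.5962)

At (-1, 5/2): F = (-12.7500, 1.0000).
Jacobian J = [[2·x·y, x^2 - 6·y + 1], [-6·x - 1, 0]].
At the point, J = [[-5.0000, -13.0000], [5.0000, 0.0000]] (det J = 65.0000).
Solving J·Δ = −F gives Δ = (-0.2000, -0.9038).
Then the next iterate is (x, y)₁ = (-1.2000, 1.5962).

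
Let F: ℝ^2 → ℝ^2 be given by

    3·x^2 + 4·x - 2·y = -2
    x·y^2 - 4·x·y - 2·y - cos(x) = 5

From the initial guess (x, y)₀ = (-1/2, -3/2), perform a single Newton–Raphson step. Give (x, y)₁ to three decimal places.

(-0.008, 0.621)

At (-1/2, -3/2): F = (3.750, -7.00258).
Jacobian J = [[6·x + 4, -2], [y^2 - 4·y + sin(x), 2·x·y - 4·x - 2]].
At the point, J = [[1.000, -2.000], [7.77057, 1.500]] (det J = 17.04115).
Solving J·Δ = −F gives Δ = (0.492, 2.121).
Then the next iterate is (x, y)₁ = (-0.008, 0.621).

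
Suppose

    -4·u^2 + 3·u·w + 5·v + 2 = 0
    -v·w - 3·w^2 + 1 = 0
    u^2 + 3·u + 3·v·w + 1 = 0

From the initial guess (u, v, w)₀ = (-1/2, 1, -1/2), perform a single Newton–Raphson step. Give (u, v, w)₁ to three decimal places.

At (-1/2, 1, -1/2): F = (6.750, 0.750, -1.750).
Jacobian J = [[-8·u + 3·w, 5, 3·u], [0, -w, -v - 6·w], [2·u + 3, 3·w, 3·v]].
At the point, J = [[2.500, 5.000, -1.500], [0.000, 0.500, 2.000], [2.000, -1.500, 3.000]] (det J = 32.750).
Solving J·Δ = −F gives Δ = (-0.061, -1.332, -0.042).
Then the next iterate is (u, v, w)₁ = (-0.561, -0.332, -0.542).

(-0.561, -0.332, -0.542)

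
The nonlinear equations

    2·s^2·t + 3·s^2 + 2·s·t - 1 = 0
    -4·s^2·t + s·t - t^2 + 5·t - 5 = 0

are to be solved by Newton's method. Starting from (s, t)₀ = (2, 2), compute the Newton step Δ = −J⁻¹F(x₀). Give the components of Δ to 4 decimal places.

At (2, 2): F = (35.0000, -27.0000).
Jacobian J = [[4·s·t + 6·s + 2·t, 2·s^2 + 2·s], [-8·s·t + t, -4·s^2 + s - 2·t + 5]].
At the point, J = [[32.0000, 12.0000], [-30.0000, -13.0000]] (det J = -56.0000).
Solving J·Δ = −F gives Δ = (-2.3393, 3.3214).

(-2.3393, 3.3214)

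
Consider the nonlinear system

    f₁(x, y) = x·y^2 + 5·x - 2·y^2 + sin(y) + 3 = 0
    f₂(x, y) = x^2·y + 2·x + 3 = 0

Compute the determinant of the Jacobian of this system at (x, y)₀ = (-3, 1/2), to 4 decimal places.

43.1276

J = [[y^2 + 5, 2·x·y - 4·y + cos(y)], [2·x·y + 2, x^2]].
At the point, J = [[5.2500, -4.122417], [-1.0000, 9.0000]].
det J = 43.1276.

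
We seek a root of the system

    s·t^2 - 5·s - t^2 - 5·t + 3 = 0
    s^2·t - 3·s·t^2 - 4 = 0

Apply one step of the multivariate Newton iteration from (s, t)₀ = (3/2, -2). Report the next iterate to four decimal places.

At (3/2, -2): F = (7.5000, -26.5000).
Jacobian J = [[t^2 - 5, 2·s·t - 2·t - 5], [2·s·t - 3·t^2, s^2 - 6·s·t]].
At the point, J = [[-1.0000, -7.0000], [-18.0000, 20.2500]] (det J = -146.2500).
Solving J·Δ = −F gives Δ = (-0.2299, 1.1043).
Then the next iterate is (s, t)₁ = (1.2701, -0.8957).

(1.2701, -0.8957)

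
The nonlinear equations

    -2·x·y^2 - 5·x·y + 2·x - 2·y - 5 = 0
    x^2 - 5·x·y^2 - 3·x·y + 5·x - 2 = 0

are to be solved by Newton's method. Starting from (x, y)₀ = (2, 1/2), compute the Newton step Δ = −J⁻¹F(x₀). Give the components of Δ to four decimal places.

At (2, 1/2): F = (-8.0000, 6.5000).
Jacobian J = [[-2·y^2 - 5·y + 2, -4·x·y - 5·x - 2], [2·x - 5·y^2 - 3·y + 5, -10·x·y - 3·x]].
At the point, J = [[-1.0000, -16.0000], [6.2500, -16.0000]] (det J = 116.0000).
Solving J·Δ = −F gives Δ = (-2.0000, -0.3750).

(-2.0000, -0.3750)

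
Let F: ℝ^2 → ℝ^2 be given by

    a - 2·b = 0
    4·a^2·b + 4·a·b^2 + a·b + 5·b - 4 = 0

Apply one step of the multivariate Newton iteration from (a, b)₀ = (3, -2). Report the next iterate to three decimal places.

(1.389, 0.694)

At (3, -2): F = (7.000, -44.000).
Jacobian J = [[1, -2], [8·a·b + 4·b^2 + b, 4·a^2 + 8·a·b + a + 5]].
At the point, J = [[1.000, -2.000], [-34.000, -4.000]] (det J = -72.000).
Solving J·Δ = −F gives Δ = (-1.611, 2.694).
Then the next iterate is (a, b)₁ = (1.389, 0.694).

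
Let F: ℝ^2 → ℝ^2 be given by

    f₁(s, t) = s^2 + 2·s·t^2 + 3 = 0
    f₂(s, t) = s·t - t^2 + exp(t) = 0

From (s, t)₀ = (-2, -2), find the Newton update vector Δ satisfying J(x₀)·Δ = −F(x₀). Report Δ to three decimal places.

At (-2, -2): F = (-9.000, 0.13534).
Jacobian J = [[2·s + 2·t^2, 4·s·t], [t, s - 2·t + exp(t)]].
At the point, J = [[4.000, 16.000], [-2.000, 2.13534]] (det J = 40.54134).
Solving J·Δ = −F gives Δ = (0.527, 0.431).

(0.527, 0.431)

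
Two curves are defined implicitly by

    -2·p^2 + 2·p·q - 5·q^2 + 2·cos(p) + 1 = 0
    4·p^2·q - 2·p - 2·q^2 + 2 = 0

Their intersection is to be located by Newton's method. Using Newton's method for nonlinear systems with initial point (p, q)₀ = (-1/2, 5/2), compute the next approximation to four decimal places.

(-0.2355, 1.3696)

At (-1/2, 5/2): F = (-31.494835, -7.0000).
Jacobian J = [[-4·p + 2·q - 2·sin(p), 2·p - 10·q], [8·p·q - 2, 4·p^2 - 4·q]].
At the point, J = [[7.958851, -26.0000], [-12.0000, -9.0000]] (det J = -383.629660).
Solving J·Δ = −F gives Δ = (0.2645, -1.1304).
Then the next iterate is (p, q)₁ = (-0.2355, 1.3696).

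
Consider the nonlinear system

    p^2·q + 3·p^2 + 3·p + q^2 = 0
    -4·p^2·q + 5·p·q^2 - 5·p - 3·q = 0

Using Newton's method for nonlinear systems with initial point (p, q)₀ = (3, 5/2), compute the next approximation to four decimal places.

At (3, 5/2): F = (64.7500, -18.7500).
Jacobian J = [[2·p·q + 6·p + 3, p^2 + 2·q], [-8·p·q + 5·q^2 - 5, -4·p^2 + 10·p·q - 3]].
At the point, J = [[36.0000, 14.0000], [-33.7500, 36.0000]] (det J = 1768.5000).
Solving J·Δ = −F gives Δ = (-1.4665, -0.8540).
Then the next iterate is (p, q)₁ = (1.5335, 1.6460).

(1.5335, 1.6460)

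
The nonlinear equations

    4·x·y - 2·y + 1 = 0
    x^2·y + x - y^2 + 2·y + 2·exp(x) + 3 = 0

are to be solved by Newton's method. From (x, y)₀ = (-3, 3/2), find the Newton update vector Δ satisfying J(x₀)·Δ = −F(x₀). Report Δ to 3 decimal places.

At (-3, 3/2): F = (-20.000, 14.34957).
Jacobian J = [[4·y, 4·x - 2], [2·x·y + 2·exp(x) + 1, x^2 - 2·y + 2]].
At the point, J = [[6.000, -14.000], [-7.90043, 8.000]] (det J = -62.60596).
Solving J·Δ = −F gives Δ = (0.653, -1.149).

(0.653, -1.149)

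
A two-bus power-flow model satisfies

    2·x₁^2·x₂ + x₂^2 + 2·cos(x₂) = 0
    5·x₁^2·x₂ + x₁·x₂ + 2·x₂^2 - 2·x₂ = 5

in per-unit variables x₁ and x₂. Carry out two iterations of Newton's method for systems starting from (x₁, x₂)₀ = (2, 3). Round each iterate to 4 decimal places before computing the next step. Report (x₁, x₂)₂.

(-4.8547, 5.9213)

At (2, 3): F = (31.020015, 73.0000).
Jacobian J = [[4·x₁·x₂, 2·x₁^2 + 2·x₂ - 2·sin(x₂)], [10·x₁·x₂ + x₂, 5·x₁^2 + x₁ + 4·x₂ - 2]].
At the point, J = [[24.0000, 13.717760], [63.0000, 32.0000]] (det J = -96.218879).
Solving J·Δ = −F gives Δ = (-0.0910, -2.1021).
Then the next iterate is (x₁, x₂)₁ = (1.9090, 0.8979).
Round to (1.9090, 0.8979) and repeat: F = (8.597131, 12.891739), J = [[6.856364, 7.520322], [18.038811, 21.722005]].
Δ = (-6.7637, 5.0234), so (x₁, x₂)₂ = (-4.8547, 5.9213).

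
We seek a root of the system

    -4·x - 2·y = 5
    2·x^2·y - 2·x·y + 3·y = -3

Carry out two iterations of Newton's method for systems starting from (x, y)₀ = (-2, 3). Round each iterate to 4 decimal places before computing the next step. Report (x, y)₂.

At (-2, 3): F = (-3.0000, 48.0000).
Jacobian J = [[-4, -2], [4·x·y - 2·y, 2·x^2 - 2·x + 3]].
At the point, J = [[-4.0000, -2.0000], [-30.0000, 15.0000]] (det J = -120.0000).
Solving J·Δ = −F gives Δ = (0.4250, -2.3500).
Then the next iterate is (x, y)₁ = (-1.5750, 0.6500).
Round to (-1.5750, 0.6500) and repeat: F = (0.0000, 10.222313), J = [[-4.0000, -2.0000], [-5.3950, 11.111250]].
Δ = (0.3701, -0.7403), so (x, y)₂ = (-1.2049, -0.0903).

(-1.2049, -0.0903)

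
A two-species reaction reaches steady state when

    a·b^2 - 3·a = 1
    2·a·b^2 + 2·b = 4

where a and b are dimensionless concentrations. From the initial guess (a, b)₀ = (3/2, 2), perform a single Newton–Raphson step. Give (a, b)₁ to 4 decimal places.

(-0.4118, 2.2353)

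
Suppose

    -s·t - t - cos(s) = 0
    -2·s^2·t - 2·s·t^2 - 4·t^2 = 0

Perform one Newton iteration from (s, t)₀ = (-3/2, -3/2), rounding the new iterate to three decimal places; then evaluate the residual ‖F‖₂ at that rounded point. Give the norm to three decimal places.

0.268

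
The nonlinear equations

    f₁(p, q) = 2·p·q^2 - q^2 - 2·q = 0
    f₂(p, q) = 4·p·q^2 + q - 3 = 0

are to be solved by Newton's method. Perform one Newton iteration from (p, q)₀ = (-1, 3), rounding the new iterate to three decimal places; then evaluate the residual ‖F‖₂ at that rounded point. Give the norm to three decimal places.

At (-1, 3): F = (-33.000, -36.000).
Jacobian J = [[2·q^2, 4·p·q - 2·q - 2], [4·q^2, 8·p·q + 1]].
At the point, J = [[18.000, -20.000], [36.000, -23.000]] (det J = 306.000).
Solving J·Δ = −F gives Δ = (-0.127, -1.765).
Then the next iterate is (p, q)₁ = (-1.127, 1.235).
Re-evaluating at (-1.127, 1.235): F = (-7.43308, -8.64071), so ‖F‖₂ = 11.398.

11.398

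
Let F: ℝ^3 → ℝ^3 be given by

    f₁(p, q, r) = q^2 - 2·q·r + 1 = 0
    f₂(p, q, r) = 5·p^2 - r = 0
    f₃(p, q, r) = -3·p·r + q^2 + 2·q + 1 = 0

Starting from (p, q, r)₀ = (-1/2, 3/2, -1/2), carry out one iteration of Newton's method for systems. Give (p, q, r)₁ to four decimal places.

At (-1/2, 3/2, -1/2): F = (4.7500, 1.7500, 5.5000).
Jacobian J = [[0, 2·q - 2·r, -2·q], [10·p, 0, -1], [-3·r, 2·q + 2, -3·p]].
At the point, J = [[0.0000, 4.0000, -3.0000], [-5.0000, 0.0000, -1.0000], [1.5000, 5.0000, 1.5000]] (det J = 99.0000).
Solving J·Δ = −F gives Δ = (0.3535, -1.2008, -0.0177).
Then the next iterate is (p, q, r)₁ = (-0.1465, 0.2992, -0.5177).

(-0.1465, 0.2992, -0.5177)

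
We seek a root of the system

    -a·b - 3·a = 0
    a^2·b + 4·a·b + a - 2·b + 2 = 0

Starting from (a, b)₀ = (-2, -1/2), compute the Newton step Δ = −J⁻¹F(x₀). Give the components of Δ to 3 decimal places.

(2.769, 0.962)

At (-2, -1/2): F = (5.000, 3.000).
Jacobian J = [[-b - 3, -a], [2·a·b + 4·b + 1, a^2 + 4·a - 2]].
At the point, J = [[-2.500, 2.000], [1.000, -6.000]] (det J = 13.000).
Solving J·Δ = −F gives Δ = (2.769, 0.962).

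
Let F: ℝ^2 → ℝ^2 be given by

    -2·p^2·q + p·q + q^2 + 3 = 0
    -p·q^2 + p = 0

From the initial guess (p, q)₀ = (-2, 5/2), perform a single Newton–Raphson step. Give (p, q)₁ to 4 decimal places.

At (-2, 5/2): F = (-15.7500, 10.5000).
Jacobian J = [[-4·p·q + q, -2·p^2 + p + 2·q], [-q^2 + 1, -2·p·q]].
At the point, J = [[22.5000, -5.0000], [-5.2500, 10.0000]] (det J = 198.7500).
Solving J·Δ = −F gives Δ = (0.5283, -0.7726).
Then the next iterate is (p, q)₁ = (-1.4717, 1.7274).

(-1.4717, 1.7274)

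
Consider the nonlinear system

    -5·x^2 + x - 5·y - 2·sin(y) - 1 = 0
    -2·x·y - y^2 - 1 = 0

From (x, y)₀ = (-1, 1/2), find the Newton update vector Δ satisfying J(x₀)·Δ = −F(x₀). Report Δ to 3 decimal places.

(2.862, 3.112)

At (-1, 1/2): F = (-10.45885, -0.250).
Jacobian J = [[-10·x + 1, -2·cos(y) - 5], [-2·y, -2·x - 2·y]].
At the point, J = [[11.000, -6.75517], [-1.000, 1.000]] (det J = 4.24483).
Solving J·Δ = −F gives Δ = (2.862, 3.112).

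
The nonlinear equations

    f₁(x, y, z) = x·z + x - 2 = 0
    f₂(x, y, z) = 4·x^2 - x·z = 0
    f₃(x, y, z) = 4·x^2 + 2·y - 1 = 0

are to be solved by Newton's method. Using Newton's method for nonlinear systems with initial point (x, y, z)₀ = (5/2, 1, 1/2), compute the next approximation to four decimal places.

At (5/2, 1, 1/2): F = (1.7500, 23.7500, 26.0000).
Jacobian J = [[z + 1, 0, x], [8·x - z, 0, -x], [8·x, 2, 0]].
At the point, J = [[1.5000, 0.0000, 2.5000], [19.5000, 0.0000, -2.5000], [20.0000, 2.0000, 0.0000]] (det J = 105.0000).
Solving J·Δ = −F gives Δ = (-1.2143, -0.8571, 0.0286).
Then the next iterate is (x, y, z)₁ = (1.2857, 0.1429, 0.5286).

(1.2857, 0.1429, 0.5286)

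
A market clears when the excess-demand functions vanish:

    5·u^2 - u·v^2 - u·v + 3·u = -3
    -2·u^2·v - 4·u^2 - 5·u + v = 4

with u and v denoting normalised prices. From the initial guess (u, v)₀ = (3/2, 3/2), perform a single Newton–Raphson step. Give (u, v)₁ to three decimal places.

At (3/2, 3/2): F = (13.125, -25.750).
Jacobian J = [[10·u - v^2 - v + 3, -2·u·v - u], [-4·u·v - 8·u - 5, -2·u^2 + 1]].
At the point, J = [[14.250, -6.000], [-26.000, -3.500]] (det J = -205.875).
Solving J·Δ = −F gives Δ = (-0.974, -0.125).
Then the next iterate is (u, v)₁ = (0.526, 1.375).

(0.526, 1.375)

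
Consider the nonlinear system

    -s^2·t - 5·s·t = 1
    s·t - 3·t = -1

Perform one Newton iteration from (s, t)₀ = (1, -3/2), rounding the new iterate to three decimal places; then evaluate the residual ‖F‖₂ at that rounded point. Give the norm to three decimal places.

At (1, -3/2): F = (8.000, 4.000).
Jacobian J = [[-2·s·t - 5·t, -s^2 - 5·s], [t, s - 3]].
At the point, J = [[10.500, -6.000], [-1.500, -2.000]] (det J = -30.000).
Solving J·Δ = −F gives Δ = (0.267, 1.800).
Then the next iterate is (s, t)₁ = (1.267, 0.300).
Re-evaluating at (1.267, 0.300): F = (-3.38209, 0.48010), so ‖F‖₂ = 3.416.

3.416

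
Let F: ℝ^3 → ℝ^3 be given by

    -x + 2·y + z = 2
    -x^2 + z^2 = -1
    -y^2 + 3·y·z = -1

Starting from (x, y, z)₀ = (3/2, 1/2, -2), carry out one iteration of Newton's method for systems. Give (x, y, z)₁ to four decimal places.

(-0.5086, 0.6487, 0.1940)

At (3/2, 1/2, -2): F = (-4.5000, 2.7500, -2.2500).
Jacobian J = [[-1, 2, 1], [-2·x, 0, 2·z], [0, -2·y + 3·z, 3·y]].
At the point, J = [[-1.0000, 2.0000, 1.0000], [-3.0000, 0.0000, -4.0000], [0.0000, -7.0000, 1.5000]] (det J = 58.0000).
Solving J·Δ = −F gives Δ = (-2.0086, 0.1487, 2.1940).
Then the next iterate is (x, y, z)₁ = (-0.5086, 0.6487, 0.1940).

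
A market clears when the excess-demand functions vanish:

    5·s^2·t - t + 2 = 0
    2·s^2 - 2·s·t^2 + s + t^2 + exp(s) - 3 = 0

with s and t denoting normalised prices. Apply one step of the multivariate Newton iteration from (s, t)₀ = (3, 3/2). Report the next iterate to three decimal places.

(1.861, 1.119)

At (3, 3/2): F = (68.000, 26.83554).
Jacobian J = [[10·s·t, 5·s^2 - 1], [4·s - 2·t^2 + exp(s) + 1, -4·s·t + 2·t]].
At the point, J = [[45.000, 44.000], [28.58554, -15.000]] (det J = -1932.76362).
Solving J·Δ = −F gives Δ = (-1.139, -0.381).
Then the next iterate is (s, t)₁ = (1.861, 1.119).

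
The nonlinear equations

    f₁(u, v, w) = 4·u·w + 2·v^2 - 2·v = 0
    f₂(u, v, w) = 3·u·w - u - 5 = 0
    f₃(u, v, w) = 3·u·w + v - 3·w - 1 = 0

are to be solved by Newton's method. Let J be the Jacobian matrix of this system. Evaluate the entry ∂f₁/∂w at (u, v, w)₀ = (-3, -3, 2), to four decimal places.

-12.0000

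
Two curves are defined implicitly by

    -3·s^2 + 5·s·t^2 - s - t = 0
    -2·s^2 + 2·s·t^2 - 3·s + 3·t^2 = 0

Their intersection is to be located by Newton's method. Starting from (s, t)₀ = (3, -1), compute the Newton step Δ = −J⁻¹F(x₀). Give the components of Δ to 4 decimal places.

At (3, -1): F = (-14.0000, -18.0000).
Jacobian J = [[-6·s + 5·t^2 - 1, 10·s·t - 1], [-4·s + 2·t^2 - 3, 4·s·t + 6·t]].
At the point, J = [[-14.0000, -31.0000], [-13.0000, -18.0000]] (det J = -151.0000).
Solving J·Δ = −F gives Δ = (-2.0265, 0.4636).

(-2.0265, 0.4636)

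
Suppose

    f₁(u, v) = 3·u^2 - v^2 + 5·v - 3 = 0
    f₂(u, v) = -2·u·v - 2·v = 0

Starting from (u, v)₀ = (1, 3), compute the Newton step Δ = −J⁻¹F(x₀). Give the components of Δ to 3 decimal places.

(-1.200, -1.200)

At (1, 3): F = (6.000, -12.000).
Jacobian J = [[6·u, -2·v + 5], [-2·v, -2·u - 2]].
At the point, J = [[6.000, -1.000], [-6.000, -4.000]] (det J = -30.000).
Solving J·Δ = −F gives Δ = (-1.200, -1.200).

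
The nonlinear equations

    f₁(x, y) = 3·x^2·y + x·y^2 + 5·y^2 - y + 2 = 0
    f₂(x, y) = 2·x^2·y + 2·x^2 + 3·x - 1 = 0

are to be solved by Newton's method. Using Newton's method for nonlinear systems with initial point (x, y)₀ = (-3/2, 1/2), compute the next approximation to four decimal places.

(-1.8935, -0.3024)

At (-3/2, 1/2): F = (5.7500, 1.2500).
Jacobian J = [[6·x·y + y^2, 3·x^2 + 2·x·y + 10·y - 1], [4·x·y + 4·x + 3, 2·x^2]].
At the point, J = [[-4.2500, 9.2500], [-6.0000, 4.5000]] (det J = 36.3750).
Solving J·Δ = −F gives Δ = (-0.3935, -0.8024).
Then the next iterate is (x, y)₁ = (-1.8935, -0.3024).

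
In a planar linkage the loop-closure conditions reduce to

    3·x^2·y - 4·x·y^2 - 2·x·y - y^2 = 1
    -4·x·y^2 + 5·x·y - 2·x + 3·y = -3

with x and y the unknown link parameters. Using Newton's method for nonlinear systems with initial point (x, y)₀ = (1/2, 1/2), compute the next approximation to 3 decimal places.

(2.648, -0.407)

At (1/2, 1/2): F = (-1.875, 4.250).
Jacobian J = [[6·x·y - 4·y^2 - 2·y, 3·x^2 - 8·x·y - 2·x - 2·y], [-4·y^2 + 5·y - 2, -8·x·y + 5·x + 3]].
At the point, J = [[-0.500, -3.250], [-0.500, 3.500]] (det J = -3.375).
Solving J·Δ = −F gives Δ = (2.148, -0.907).
Then the next iterate is (x, y)₁ = (2.648, -0.407).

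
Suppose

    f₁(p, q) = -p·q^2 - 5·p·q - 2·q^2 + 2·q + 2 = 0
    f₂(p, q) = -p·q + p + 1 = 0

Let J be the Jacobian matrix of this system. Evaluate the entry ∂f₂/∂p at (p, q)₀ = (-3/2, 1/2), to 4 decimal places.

0.5000

∂f₂/∂p = -q + 1.
At (-3/2, 1/2) this is 0.5000.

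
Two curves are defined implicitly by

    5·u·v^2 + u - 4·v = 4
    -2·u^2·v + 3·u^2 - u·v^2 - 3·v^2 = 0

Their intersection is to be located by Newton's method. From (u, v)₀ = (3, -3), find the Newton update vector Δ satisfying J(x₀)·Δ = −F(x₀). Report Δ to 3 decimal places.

(-1.021, 1.053)

At (3, -3): F = (146.000, 27.000).
Jacobian J = [[5·v^2 + 1, 10·u·v - 4], [-4·u·v + 6·u - v^2, -2·u^2 - 2·u·v - 6·v]].
At the point, J = [[46.000, -94.000], [45.000, 18.000]] (det J = 5058.000).
Solving J·Δ = −F gives Δ = (-1.021, 1.053).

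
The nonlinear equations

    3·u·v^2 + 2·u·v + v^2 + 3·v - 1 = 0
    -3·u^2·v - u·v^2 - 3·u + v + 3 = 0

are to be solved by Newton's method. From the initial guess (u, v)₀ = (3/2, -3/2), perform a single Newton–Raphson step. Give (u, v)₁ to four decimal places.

(1.0557, -1.4325)

At (3/2, -3/2): F = (2.3750, 3.7500).
Jacobian J = [[3·v^2 + 2·v, 6·u·v + 2·u + 2·v + 3], [-6·u·v - v^2 - 3, -3·u^2 - 2·u·v + 1]].
At the point, J = [[3.7500, -10.5000], [8.2500, -1.2500]] (det J = 81.9375).
Solving J·Δ = −F gives Δ = (-0.4443, 0.0675).
Then the next iterate is (u, v)₁ = (1.0557, -1.4325).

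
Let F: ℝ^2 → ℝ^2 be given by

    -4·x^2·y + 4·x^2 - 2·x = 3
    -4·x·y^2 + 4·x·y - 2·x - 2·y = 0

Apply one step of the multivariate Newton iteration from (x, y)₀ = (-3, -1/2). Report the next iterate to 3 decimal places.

(-1.879, -0.100)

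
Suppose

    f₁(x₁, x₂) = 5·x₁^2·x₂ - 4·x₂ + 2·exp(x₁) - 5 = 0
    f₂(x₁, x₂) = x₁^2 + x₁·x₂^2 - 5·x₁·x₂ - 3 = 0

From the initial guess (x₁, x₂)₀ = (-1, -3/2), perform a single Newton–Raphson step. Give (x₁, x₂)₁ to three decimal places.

(-0.709, -0.313)

At (-1, -3/2): F = (-5.76424, -11.750).
Jacobian J = [[10·x₁·x₂ + 2·exp(x₁), 5·x₁^2 - 4], [2·x₁ + x₂^2 - 5·x₂, 2·x₁·x₂ - 5·x₁]].
At the point, J = [[15.73576, 1.000], [7.750, 8.000]] (det J = 118.13607).
Solving J·Δ = −F gives Δ = (0.291, 1.187).
Then the next iterate is (x₁, x₂)₁ = (-0.709, -0.313).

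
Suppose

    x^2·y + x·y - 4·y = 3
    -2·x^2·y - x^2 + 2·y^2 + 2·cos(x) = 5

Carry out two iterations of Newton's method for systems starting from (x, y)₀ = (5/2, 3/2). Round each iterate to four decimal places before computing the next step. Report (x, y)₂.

(2.5002, 2.9930)

At (5/2, 3/2): F = (4.1250, -27.102287).
Jacobian J = [[2·x·y + y, x^2 + x - 4], [-4·x·y - 2·x - 2·sin(x), -2·x^2 + 4·y]].
At the point, J = [[9.0000, 4.7500], [-21.196944, -6.5000]] (det J = 42.185485).
Solving J·Δ = −F gives Δ = (-2.4161, 3.7094).
Then the next iterate is (x, y)₁ = (0.0839, 5.2094).
Round to (0.0839, 5.2094) and repeat: F = (-23.363861, 51.188282), J = [[6.083537, -3.909061], [-2.083678, 20.823522]].
Δ = (2.4163, -2.2164), so (x, y)₂ = (2.5002, 2.9930).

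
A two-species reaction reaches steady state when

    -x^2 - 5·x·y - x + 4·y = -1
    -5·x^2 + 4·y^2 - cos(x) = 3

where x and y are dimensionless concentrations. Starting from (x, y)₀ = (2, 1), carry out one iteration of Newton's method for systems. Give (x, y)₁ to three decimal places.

(0.975, 0.876)

At (2, 1): F = (-11.000, -18.58385).
Jacobian J = [[-2·x - 5·y - 1, -5·x + 4], [-10·x + sin(x), 8·y]].
At the point, J = [[-10.000, -6.000], [-19.09070, 8.000]] (det J = -194.54422).
Solving J·Δ = −F gives Δ = (-1.025, -0.124).
Then the next iterate is (x, y)₁ = (0.975, 0.876).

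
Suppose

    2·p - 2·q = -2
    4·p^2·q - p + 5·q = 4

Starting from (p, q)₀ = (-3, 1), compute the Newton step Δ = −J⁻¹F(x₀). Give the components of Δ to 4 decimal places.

(5.1875, 2.1875)

At (-3, 1): F = (-6.0000, 40.0000).
Jacobian J = [[2, -2], [8·p·q - 1, 4·p^2 + 5]].
At the point, J = [[2.0000, -2.0000], [-25.0000, 41.0000]] (det J = 32.0000).
Solving J·Δ = −F gives Δ = (5.1875, 2.1875).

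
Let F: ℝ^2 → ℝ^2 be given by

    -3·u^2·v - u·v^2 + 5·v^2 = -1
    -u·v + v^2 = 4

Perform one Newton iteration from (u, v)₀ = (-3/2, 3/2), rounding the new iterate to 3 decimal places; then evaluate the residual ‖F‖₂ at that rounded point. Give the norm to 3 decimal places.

At (-3/2, 3/2): F = (5.500, 0.500).
Jacobian J = [[-6·u·v - v^2, -3·u^2 - 2·u·v + 10·v], [-v, -u + 2·v]].
At the point, J = [[11.250, 12.750], [-1.500, 4.500]] (det J = 69.750).
Solving J·Δ = −F gives Δ = (-0.263, -0.199).
Then the next iterate is (u, v)₁ = (-1.763, 1.301).
Re-evaluating at (-1.763, 1.301): F = (0.31588, -0.01374), so ‖F‖₂ = 0.316.

0.316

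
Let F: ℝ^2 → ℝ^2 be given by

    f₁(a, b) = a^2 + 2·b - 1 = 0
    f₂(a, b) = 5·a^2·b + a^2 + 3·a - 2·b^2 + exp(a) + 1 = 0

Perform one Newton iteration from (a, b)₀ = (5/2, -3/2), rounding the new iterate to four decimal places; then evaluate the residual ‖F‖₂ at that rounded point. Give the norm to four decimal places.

At (5/2, -3/2): F = (2.2500, -24.442506).
Jacobian J = [[2·a, 2], [10·a·b + 2·a + exp(a) + 3, 5·a^2 - 4·b]].
At the point, J = [[5.0000, 2.0000], [-17.317506, 37.2500]] (det J = 220.885012).
Solving J·Δ = −F gives Δ = (-0.6008, 0.3769).
Then the next iterate is (a, b)₁ = (1.8992, -1.1231).
Re-evaluating at (1.8992, -1.1231): F = (0.360761, -5.792486), so ‖F‖₂ = 5.8037.

5.8037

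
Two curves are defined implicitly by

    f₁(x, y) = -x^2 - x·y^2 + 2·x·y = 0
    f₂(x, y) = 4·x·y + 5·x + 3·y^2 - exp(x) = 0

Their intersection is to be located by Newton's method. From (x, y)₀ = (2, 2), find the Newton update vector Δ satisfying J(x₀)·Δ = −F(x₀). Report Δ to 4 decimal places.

(0.7374, -1.7374)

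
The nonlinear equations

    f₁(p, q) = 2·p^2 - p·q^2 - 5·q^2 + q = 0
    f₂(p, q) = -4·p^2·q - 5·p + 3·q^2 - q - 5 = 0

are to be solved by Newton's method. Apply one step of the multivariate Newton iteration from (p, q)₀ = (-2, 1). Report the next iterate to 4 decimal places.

(-1.2792, 0.9026)

At (-2, 1): F = (6.0000, -9.0000).
Jacobian J = [[4·p - q^2, -2·p·q - 10·q + 1], [-8·p·q - 5, -4·p^2 + 6·q - 1]].
At the point, J = [[-9.0000, -5.0000], [11.0000, -11.0000]] (det J = 154.0000).
Solving J·Δ = −F gives Δ = (0.7208, -0.0974).
Then the next iterate is (p, q)₁ = (-1.2792, 0.9026).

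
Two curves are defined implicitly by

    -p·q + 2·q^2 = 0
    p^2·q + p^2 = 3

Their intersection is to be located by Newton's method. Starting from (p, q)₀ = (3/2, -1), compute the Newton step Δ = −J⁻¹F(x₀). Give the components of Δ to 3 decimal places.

At (3/2, -1): F = (3.500, -3.000).
Jacobian J = [[-q, -p + 4·q], [2·p·q + 2·p, p^2]].
At the point, J = [[1.000, -5.500], [0.000, 2.250]] (det J = 2.250).
Solving J·Δ = −F gives Δ = (3.833, 1.333).

(3.833, 1.333)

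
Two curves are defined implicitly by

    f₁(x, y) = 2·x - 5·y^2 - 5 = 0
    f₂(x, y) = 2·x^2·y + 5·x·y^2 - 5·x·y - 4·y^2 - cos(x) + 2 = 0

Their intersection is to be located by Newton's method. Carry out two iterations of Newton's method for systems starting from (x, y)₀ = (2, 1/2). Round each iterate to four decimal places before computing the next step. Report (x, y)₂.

At (2, 1/2): F = (-2.2500, 2.916147).
Jacobian J = [[2, -10·y], [4·x·y + 5·y^2 - 5·y + sin(x), 2·x^2 + 10·x·y - 5·x - 8·y]].
At the point, J = [[2.0000, -5.0000], [3.659297, 4.0000]] (det J = 26.296487).
Solving J·Δ = −F gives Δ = (-0.2122, -0.5349).
Then the next iterate is (x, y)₁ = (1.7878, -0.0349).
Round to (1.7878, -0.0349) and repeat: F = (-1.430490, 2.310195), J = [[2.0000, 0.3490], [0.907560, -2.891285]].
Δ = (0.5459, 0.9704), so (x, y)₂ = (2.3337, 0.9355).

(2.3337, 0.9355)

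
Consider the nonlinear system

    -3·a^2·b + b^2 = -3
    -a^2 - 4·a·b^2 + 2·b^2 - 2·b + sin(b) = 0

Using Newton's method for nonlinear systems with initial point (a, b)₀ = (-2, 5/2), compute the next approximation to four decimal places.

At (-2, 5/2): F = (-20.7500, 54.098472).
Jacobian J = [[-6·a·b, -3·a^2 + 2·b], [-2·a - 4·b^2, -8·a·b + 4·b + cos(b) - 2]].
At the point, J = [[30.0000, -7.0000], [-21.0000, 47.198856]] (det J = 1268.965692).
Solving J·Δ = −F gives Δ = (0.4734, -0.9356).
Then the next iterate is (a, b)₁ = (-1.5266, 1.5644).

(-1.5266, 1.5644)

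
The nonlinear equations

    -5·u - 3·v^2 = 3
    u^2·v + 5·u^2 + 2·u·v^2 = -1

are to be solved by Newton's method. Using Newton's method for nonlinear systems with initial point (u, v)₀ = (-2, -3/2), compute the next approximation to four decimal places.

(7.0909, 3.5227)

At (-2, -3/2): F = (0.2500, 6.0000).
Jacobian J = [[-5, -6·v], [2·u·v + 10·u + 2·v^2, u^2 + 4·u·v]].
At the point, J = [[-5.0000, 9.0000], [-9.5000, 16.0000]] (det J = 5.5000).
Solving J·Δ = −F gives Δ = (9.0909, 5.0227).
Then the next iterate is (u, v)₁ = (7.0909, 3.5227).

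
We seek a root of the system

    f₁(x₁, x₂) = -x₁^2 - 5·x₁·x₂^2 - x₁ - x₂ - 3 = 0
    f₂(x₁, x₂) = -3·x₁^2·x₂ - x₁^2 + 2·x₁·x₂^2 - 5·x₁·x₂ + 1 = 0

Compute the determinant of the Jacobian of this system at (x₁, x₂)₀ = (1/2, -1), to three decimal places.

J = [[-2·x₁ - 5·x₂^2 - 1, -10·x₁·x₂ - 1], [-6·x₁·x₂ - 2·x₁ + 2·x₂^2 - 5·x₂, -3·x₁^2 + 4·x₁·x₂ - 5·x₁]].
At the point, J = [[-7.000, 4.000], [9.000, -5.250]].
det J = 0.750.

0.750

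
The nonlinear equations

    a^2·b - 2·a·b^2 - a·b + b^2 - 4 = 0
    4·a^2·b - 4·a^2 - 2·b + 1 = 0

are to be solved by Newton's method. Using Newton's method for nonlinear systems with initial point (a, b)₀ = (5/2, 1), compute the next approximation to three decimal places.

(4.717, 1.043)

At (5/2, 1): F = (-4.250, -1.000).
Jacobian J = [[2·a·b - 2·b^2 - b, a^2 - 4·a·b - a + 2·b], [8·a·b - 8·a, 4·a^2 - 2]].
At the point, J = [[2.000, -4.250], [0.000, 23.000]] (det J = 46.000).
Solving J·Δ = −F gives Δ = (2.217, 0.043).
Then the next iterate is (a, b)₁ = (4.717, 1.043).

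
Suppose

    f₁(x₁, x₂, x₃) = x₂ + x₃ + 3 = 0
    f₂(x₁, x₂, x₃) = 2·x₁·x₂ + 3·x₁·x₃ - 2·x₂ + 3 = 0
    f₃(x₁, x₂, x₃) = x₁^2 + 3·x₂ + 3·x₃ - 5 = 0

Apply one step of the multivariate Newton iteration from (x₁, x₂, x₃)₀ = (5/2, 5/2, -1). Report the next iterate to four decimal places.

At (5/2, 5/2, -1): F = (4.5000, 3.0000, 5.7500).
Jacobian J = [[0, 1, 1], [2·x₂ + 3·x₃, 2·x₁ - 2, 3·x₁], [2·x₁, 3, 3]].
At the point, J = [[0.0000, 1.0000, 1.0000], [2.0000, 3.0000, 7.5000], [5.0000, 3.0000, 3.0000]] (det J = 22.5000).
Solving J·Δ = −F gives Δ = (1.5500, -6.1444, 1.6444).
Then the next iterate is (x₁, x₂, x₃)₁ = (4.0500, -3.6444, 0.6444).

(4.0500, -3.6444, 0.6444)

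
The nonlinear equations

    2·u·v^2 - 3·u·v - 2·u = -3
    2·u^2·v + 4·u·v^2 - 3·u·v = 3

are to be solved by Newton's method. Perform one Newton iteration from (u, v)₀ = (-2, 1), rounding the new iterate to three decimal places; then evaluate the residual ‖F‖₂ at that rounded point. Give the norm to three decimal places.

660.440

At (-2, 1): F = (9.000, 3.000).
Jacobian J = [[2·v^2 - 3·v - 2, 4·u·v - 3·u], [4·u·v + 4·v^2 - 3·v, 2·u^2 + 8·u·v - 3·u]].
At the point, J = [[-3.000, -2.000], [-7.000, -2.000]] (det J = -8.000).
Solving J·Δ = −F gives Δ = (-1.500, 6.750).
Then the next iterate is (u, v)₁ = (-3.500, 7.750).
Re-evaluating at (-3.500, 7.750): F = (-329.06250, -572.625), so ‖F‖₂ = 660.440.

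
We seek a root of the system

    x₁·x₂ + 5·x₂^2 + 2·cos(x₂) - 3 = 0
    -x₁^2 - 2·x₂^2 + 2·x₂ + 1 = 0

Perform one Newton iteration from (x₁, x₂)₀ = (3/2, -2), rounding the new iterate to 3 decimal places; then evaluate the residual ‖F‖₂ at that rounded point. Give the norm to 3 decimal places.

At (3/2, -2): F = (13.16771, -13.250).
Jacobian J = [[x₂, x₁ + 10·x₂ - 2·sin(x₂)], [-2·x₁, -4·x₂ + 2]].
At the point, J = [[-2.000, -16.68141], [-3.000, 10.000]] (det J = -70.04422).
Solving J·Δ = −F gives Δ = (-1.276, 0.942).
Then the next iterate is (x₁, x₂)₁ = (0.224, -1.058).
Re-evaluating at (0.224, -1.058): F = (3.34106, -3.40490), so ‖F‖₂ = 4.770.

4.770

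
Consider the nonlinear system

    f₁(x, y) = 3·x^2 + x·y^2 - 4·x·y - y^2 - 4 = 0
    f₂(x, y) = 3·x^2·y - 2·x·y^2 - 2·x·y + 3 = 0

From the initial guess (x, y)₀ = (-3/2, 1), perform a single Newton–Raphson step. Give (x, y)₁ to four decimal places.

(-1.0302, 0.3878)

At (-3/2, 1): F = (6.2500, 15.7500).
Jacobian J = [[6·x + y^2 - 4·y, 2·x·y - 4·x - 2·y], [6·x·y - 2·y^2 - 2·y, 3·x^2 - 4·x·y - 2·x]].
At the point, J = [[-12.0000, 1.0000], [-13.0000, 15.7500]] (det J = -176.0000).
Solving J·Δ = −F gives Δ = (0.4698, -0.6122).
Then the next iterate is (x, y)₁ = (-1.0302, 0.3878).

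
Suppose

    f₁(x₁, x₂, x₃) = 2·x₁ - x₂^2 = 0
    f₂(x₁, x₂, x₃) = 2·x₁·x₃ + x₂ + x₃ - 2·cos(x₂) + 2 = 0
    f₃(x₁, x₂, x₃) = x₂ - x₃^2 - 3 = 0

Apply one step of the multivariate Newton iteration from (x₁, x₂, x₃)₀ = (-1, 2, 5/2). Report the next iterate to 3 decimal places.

At (-1, 2, 5/2): F = (-6.000, 2.33229, -7.250).
Jacobian J = [[2, -2·x₂, 0], [2·x₃, 2·sin(x₂) + 1, 2·x₁ + 1], [0, 1, -2·x₃]].
At the point, J = [[2.000, -4.000, 0.000], [5.000, 2.81859, -1.000], [0.000, 1.000, -5.000]] (det J = -126.18595).
Solving J·Δ = −F gives Δ = (0.023, -1.488, -1.748).
Then the next iterate is (x₁, x₂, x₃)₁ = (-0.977, 0.512, 0.752).

(-0.977, 0.512, 0.752)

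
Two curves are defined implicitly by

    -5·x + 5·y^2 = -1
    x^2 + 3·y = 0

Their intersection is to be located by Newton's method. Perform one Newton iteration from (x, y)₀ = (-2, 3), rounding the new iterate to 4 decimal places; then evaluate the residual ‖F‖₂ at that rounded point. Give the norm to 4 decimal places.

12.3057

At (-2, 3): F = (56.0000, 13.0000).
Jacobian J = [[-5, 10·y], [2·x, 3]].
At the point, J = [[-5.0000, 30.0000], [-4.0000, 3.0000]] (det J = 105.0000).
Solving J·Δ = −F gives Δ = (2.1143, -1.5143).
Then the next iterate is (x, y)₁ = (0.1143, 1.4857).
Re-evaluating at (0.1143, 1.4857): F = (11.465022, 4.470164), so ‖F‖₂ = 12.3057.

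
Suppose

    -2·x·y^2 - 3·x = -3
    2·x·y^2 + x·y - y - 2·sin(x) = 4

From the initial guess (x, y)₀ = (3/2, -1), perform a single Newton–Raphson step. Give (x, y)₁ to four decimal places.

(-0.5457, -1.9548)

At (3/2, -1): F = (-4.5000, -3.494990).
Jacobian J = [[-2·y^2 - 3, -4·x·y], [2·y^2 + y - 2·cos(x), 4·x·y + x - 1]].
At the point, J = [[-5.0000, 6.0000], [0.858526, -5.5000]] (det J = 22.348846).
Solving J·Δ = −F gives Δ = (-2.0457, -0.9548).
Then the next iterate is (x, y)₁ = (-0.5457, -1.9548).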